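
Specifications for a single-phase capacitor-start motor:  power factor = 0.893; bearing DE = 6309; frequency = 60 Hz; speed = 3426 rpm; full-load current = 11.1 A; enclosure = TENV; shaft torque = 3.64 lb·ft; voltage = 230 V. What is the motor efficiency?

τ = 3.64 lb·ft × 1.356 = 4.936 N·m
ω = 2π × 3426/60 = 358.8 rad/s; P_out = τω = 4.936 × 358.8 = 1771 W
P_in = V·I·cosφ = 230 × 11.1 × 0.893 = 2280 W
η = P_out / P_in = 1771 / 2280 = 0.777 = 77.7%

77.7 %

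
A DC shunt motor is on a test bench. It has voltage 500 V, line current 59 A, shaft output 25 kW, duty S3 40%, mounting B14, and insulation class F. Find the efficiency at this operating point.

84.7 %

P_out = 25 kW = 25000 W
P_in = V·I = 500 × 59 = 29500 W
η = P_out / P_in = 25000 / 29500 = 0.847 = 84.7%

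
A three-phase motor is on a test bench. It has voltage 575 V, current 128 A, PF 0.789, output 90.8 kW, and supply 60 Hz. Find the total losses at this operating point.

P_in = √3·V·I·cosφ = 1.732×575×128×0.789 = 100578 W
P_out = 90800 W
Losses = P_in − P_out = 100578 − 90800 = 9778 W

9.78 kW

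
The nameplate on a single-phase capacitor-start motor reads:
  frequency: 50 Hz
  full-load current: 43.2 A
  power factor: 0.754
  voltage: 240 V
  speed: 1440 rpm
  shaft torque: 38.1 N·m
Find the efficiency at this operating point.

73.5 %

ω = 2π × 1440/60 = 150.8 rad/s; P_out = τω = 38.1 × 150.8 = 5745 W
P_in = V·I·cosφ = 240 × 43.2 × 0.754 = 7817 W
η = P_out / P_in = 5745 / 7817 = 0.735 = 73.5%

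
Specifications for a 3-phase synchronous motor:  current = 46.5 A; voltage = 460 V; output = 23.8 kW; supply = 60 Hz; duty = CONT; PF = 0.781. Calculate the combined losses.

P_in = √3·V·I·cosφ = 1.732×460×46.5×0.781 = 28934 W
P_out = 23800 W
Losses = P_in − P_out = 28934 − 23800 = 5134 W

5130 W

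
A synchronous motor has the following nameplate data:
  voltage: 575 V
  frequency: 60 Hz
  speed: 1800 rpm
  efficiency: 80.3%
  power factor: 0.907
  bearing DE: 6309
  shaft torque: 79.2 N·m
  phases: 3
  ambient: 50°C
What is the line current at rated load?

20.6 A

ω = 2π×1800/60 = 188.5 rad/s; P_out = τω = 79.2 × 188.5 = 14929 W
P_in = P_out / η = 14929 / 0.803 = 18592 W
I_L = P_in / (√3·V_L·cosφ) = 18592 / (1.732 × 575 × 0.907) = 20.6 A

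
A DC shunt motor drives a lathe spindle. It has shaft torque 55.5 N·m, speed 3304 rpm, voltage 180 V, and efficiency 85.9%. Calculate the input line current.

124 A

ω = 2π×3304/60 = 346 rad/s; P_out = τω = 55.5 × 346 = 19203 W
P_in = P_out / η = 19203 / 0.859 = 22355 W
I = P_in / V = 22355 / 180 = 124 A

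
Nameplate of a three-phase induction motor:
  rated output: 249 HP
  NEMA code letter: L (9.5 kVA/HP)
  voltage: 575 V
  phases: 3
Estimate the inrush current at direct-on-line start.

2380 A

S_LR = 9.5 × 249 = 2365.5 kVA
I_LR = S_LR/(√3·V_L) = 2365500/(1.732×575) = 2380 A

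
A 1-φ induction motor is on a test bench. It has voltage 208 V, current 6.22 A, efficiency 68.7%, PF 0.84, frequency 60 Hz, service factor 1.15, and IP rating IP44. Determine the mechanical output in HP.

P_in = V·I·cosφ = 208 × 6.22 × 0.84 = 1087 W
P_out = η·P_in = 0.687 × 1087 = 747 W
= 747/746 = 1 HP

1 HP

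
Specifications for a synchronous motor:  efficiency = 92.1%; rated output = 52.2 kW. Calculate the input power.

56.7 kW

P_out = 52200 W
P_in = P_out/η = 52200/0.921 = 56678 W = 56.7 kW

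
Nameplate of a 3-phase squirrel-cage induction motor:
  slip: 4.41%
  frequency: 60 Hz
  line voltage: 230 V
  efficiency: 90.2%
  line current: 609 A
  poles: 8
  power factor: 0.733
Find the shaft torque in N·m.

P_in = √3·V·I·cosφ = 1.732 × 230 × 609 × 0.733 = 177827 W
P_out = η·P_in = 0.902 × 177827 = 160400 W
n_s = 120×60/8 = 900 rpm; n = 900×(1−0.0441) = 860 rpm
ω = 2π×860/60 = 90.06 rad/s
τ = P_out/ω = 160400/90.06 = 1780 N·m

1780 N·m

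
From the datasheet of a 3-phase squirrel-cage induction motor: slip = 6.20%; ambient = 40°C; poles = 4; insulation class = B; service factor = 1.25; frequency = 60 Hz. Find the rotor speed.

1688 rpm

n_s = 120f/p = 120×60/4 = 1800 rpm
n = n_s(1 − s) = 1800 × (1 − 0.062) = 1688 rpm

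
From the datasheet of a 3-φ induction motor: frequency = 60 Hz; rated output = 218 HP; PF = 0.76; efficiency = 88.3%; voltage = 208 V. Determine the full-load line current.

673 A

P_out = 218 × 746 = 162628 W
P_in = P_out / η = 162628 / 0.883 = 184177 W
I_L = P_in / (√3·V_L·cosφ) = 184177 / (1.732 × 208 × 0.76) = 673 A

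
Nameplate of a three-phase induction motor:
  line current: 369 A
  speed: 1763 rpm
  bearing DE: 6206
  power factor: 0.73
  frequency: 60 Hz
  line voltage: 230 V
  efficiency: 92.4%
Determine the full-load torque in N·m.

537 N·m

P_in = √3·V·I·cosφ = 1.732 × 230 × 369 × 0.73 = 107306 W
P_out = η·P_in = 0.924 × 107306 = 99151 W
n = 1763 rpm
ω = 2π×1763/60 = 184.6 rad/s
τ = P_out/ω = 99151/184.6 = 537 N·m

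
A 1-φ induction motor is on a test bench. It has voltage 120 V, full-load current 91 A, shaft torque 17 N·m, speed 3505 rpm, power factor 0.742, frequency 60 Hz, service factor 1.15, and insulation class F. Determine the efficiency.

ω = 2π × 3505/60 = 367 rad/s; P_out = τω = 17 × 367 = 6239 W
P_in = V·I·cosφ = 120 × 91 × 0.742 = 8103 W
η = P_out / P_in = 6239 / 8103 = 0.770 = 77.0%

77.0 %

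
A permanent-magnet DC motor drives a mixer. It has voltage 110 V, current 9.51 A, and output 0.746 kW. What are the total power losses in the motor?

300 W

P_in = V·I = 110×9.51 = 1046 W
P_out = 746 W
Losses = P_in − P_out = 1046 − 746 = 300 W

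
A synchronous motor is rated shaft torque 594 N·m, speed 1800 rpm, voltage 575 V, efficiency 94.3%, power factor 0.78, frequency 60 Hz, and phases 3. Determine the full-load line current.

153 A

ω = 2π×1800/60 = 188.5 rad/s; P_out = τω = 594 × 188.5 = 111969 W
P_in = P_out / η = 111969 / 0.943 = 118737 W
I_L = P_in / (√3·V_L·cosφ) = 118737 / (1.732 × 575 × 0.78) = 153 A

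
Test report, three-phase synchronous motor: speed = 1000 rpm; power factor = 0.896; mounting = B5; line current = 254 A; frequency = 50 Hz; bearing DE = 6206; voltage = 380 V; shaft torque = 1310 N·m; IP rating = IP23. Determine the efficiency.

91.6 %

ω = 2π × 1000/60 = 104.7 rad/s; P_out = τω = 1310 × 104.7 = 137157 W
P_in = √3·V_L·I_L·cosφ = 1.732 × 380 × 254 × 0.896 = 149787 W
η = P_out / P_in = 137157 / 149787 = 0.916 = 91.6%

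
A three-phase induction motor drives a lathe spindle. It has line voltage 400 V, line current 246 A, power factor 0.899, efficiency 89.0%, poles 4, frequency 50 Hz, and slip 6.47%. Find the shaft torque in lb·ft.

P_in = √3·V·I·cosφ = 1.732 × 400 × 246 × 0.899 = 153215 W
P_out = η·P_in = 0.89 × 153215 = 136361 W
n_s = 120×50/4 = 1500 rpm; n = 1500×(1−0.0647) = 1403 rpm
ω = 2π×1403/60 = 146.9 rad/s
τ = P_out/ω = 136361/146.9 = 928.3 N·m
In lb·ft: 928.3/1.356 = 685 lb·ft

685 lb·ft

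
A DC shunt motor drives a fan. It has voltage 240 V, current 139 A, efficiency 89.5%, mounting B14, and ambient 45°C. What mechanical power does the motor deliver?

P_in = V·I = 240 × 139 = 33360 W
P_out = η·P_in = 0.895 × 33360 = 29857 W

29.9 kW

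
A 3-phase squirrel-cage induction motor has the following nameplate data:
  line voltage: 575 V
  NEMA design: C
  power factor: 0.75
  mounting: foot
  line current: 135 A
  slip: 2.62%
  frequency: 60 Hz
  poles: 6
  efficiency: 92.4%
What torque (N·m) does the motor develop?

761 N·m

P_in = √3·V·I·cosφ = 1.732 × 575 × 135 × 0.75 = 100835 W
P_out = η·P_in = 0.924 × 100835 = 93172 W
n_s = 120×60/6 = 1200 rpm; n = 1200×(1−0.0262) = 1169 rpm
ω = 2π×1169/60 = 122.4 rad/s
τ = P_out/ω = 93172/122.4 = 761 N·m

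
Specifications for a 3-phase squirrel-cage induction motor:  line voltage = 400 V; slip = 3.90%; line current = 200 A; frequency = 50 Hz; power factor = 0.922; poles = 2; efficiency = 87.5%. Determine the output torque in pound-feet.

273 lb·ft

P_in = √3·V·I·cosφ = 1.732 × 400 × 200 × 0.922 = 127752 W
P_out = η·P_in = 0.875 × 127752 = 111783 W
n_s = 120×50/2 = 3000 rpm; n = 3000×(1−0.039) = 2883 rpm
ω = 2π×2883/60 = 301.9 rad/s
τ = P_out/ω = 111783/301.9 = 370.3 N·m
In lb·ft: 370.3/1.356 = 273 lb·ft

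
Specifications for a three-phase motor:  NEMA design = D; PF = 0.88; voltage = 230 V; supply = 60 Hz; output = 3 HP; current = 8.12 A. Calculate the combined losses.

609 W

P_in = √3·V·I·cosφ = 1.732×230×8.12×0.88 = 2847 W
P_out = 3×746 = 2238 W
Losses = P_in − P_out = 2847 − 2238 = 609 W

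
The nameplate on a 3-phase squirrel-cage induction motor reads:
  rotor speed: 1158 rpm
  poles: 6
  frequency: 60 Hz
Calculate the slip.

n_s = 120f/p = 120×60/6 = 1200 rpm
s = (n_s − n)/n_s = (1200 − 1158)/1200 = 0.0350

3.50 %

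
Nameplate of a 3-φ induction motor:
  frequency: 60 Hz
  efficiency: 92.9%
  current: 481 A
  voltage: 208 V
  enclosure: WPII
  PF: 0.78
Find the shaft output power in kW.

P_in = √3·V·I·cosφ = 1.732 × 208 × 481 × 0.78 = 135161 W
P_out = η·P_in = 0.929 × 135161 = 125565 W

126 kW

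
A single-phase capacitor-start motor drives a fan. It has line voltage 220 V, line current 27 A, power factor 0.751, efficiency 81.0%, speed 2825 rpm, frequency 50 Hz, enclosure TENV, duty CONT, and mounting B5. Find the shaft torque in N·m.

12.2 N·m

P_in = V·I·cosφ = 220 × 27 × 0.751 = 4461 W
P_out = η·P_in = 0.81 × 4461 = 3613 W
n = 2825 rpm
ω = 2π×2825/60 = 295.8 rad/s
τ = P_out/ω = 3613/295.8 = 12.2 N·m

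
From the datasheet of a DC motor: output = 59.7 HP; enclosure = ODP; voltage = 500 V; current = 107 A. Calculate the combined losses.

8960 W

P_in = V·I = 500×107 = 53500 W
P_out = 59.7×746 = 44536 W
Losses = P_in − P_out = 53500 − 44536 = 8964 W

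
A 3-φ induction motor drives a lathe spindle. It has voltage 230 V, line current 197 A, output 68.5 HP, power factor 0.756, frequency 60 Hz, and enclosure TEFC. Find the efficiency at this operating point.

86.1 %

P_out = 68.5 × 746 = 51101 W
P_in = √3·V_L·I_L·cosφ = 1.732 × 230 × 197 × 0.756 = 59329 W
η = P_out / P_in = 51101 / 59329 = 0.861 = 86.1%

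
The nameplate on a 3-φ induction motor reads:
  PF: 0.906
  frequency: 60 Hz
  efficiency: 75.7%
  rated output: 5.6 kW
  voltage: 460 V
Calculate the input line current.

P_out = 5.6 kW = 5600 W
P_in = P_out / η = 5600 / 0.757 = 7398 W
I_L = P_in / (√3·V_L·cosφ) = 7398 / (1.732 × 460 × 0.906) = 10.2 A

10.2 A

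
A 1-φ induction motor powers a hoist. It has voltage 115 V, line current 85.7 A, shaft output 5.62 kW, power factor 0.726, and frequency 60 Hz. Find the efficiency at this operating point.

78.5 %

P_out = 5.62 kW = 5620 W
P_in = V·I·cosφ = 115 × 85.7 × 0.726 = 7155 W
η = P_out / P_in = 5620 / 7155 = 0.785 = 78.5%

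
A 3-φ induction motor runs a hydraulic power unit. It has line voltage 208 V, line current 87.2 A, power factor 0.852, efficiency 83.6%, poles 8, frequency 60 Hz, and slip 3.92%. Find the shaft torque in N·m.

P_in = √3·V·I·cosφ = 1.732 × 208 × 87.2 × 0.852 = 26765 W
P_out = η·P_in = 0.836 × 26765 = 22376 W
n_s = 120×60/8 = 900 rpm; n = 900×(1−0.0392) = 865 rpm
ω = 2π×865/60 = 90.58 rad/s
τ = P_out/ω = 22376/90.58 = 247 N·m

247 N·m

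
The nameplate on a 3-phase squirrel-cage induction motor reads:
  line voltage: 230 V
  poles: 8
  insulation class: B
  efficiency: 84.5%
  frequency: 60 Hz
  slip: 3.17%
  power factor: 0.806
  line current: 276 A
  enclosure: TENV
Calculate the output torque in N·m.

821 N·m

P_in = √3·V·I·cosφ = 1.732 × 230 × 276 × 0.806 = 88618 W
P_out = η·P_in = 0.845 × 88618 = 74882 W
n_s = 120×60/8 = 900 rpm; n = 900×(1−0.0317) = 871 rpm
ω = 2π×871/60 = 91.21 rad/s
τ = P_out/ω = 74882/91.21 = 821 N·m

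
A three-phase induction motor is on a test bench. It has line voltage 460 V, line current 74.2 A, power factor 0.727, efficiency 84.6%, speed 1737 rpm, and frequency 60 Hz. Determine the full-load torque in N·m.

P_in = √3·V·I·cosφ = 1.732 × 460 × 74.2 × 0.727 = 42978 W
P_out = η·P_in = 0.846 × 42978 = 36359 W
n = 1737 rpm
ω = 2π×1737/60 = 181.9 rad/s
τ = P_out/ω = 36359/181.9 = 200 N·m

200 N·m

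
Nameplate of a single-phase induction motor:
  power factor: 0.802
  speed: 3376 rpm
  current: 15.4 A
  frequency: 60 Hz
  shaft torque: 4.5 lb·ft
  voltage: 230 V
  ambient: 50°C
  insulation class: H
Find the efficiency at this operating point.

τ = 4.5 lb·ft × 1.356 = 6.102 N·m
ω = 2π × 3376/60 = 353.5 rad/s; P_out = τω = 6.102 × 353.5 = 2157 W
P_in = V·I·cosφ = 230 × 15.4 × 0.802 = 2841 W
η = P_out / P_in = 2157 / 2841 = 0.759 = 75.9%

75.9 %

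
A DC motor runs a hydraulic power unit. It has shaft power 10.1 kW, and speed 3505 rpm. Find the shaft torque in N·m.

27.5 N·m

ω = 2π × 3505/60 = 367 rad/s
τ = P/ω = 10100/367 = 27.5 N·m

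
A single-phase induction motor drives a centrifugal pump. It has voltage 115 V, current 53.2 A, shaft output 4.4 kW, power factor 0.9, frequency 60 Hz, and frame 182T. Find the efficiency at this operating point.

P_out = 4.4 kW = 4400 W
P_in = V·I·cosφ = 115 × 53.2 × 0.9 = 5506 W
η = P_out / P_in = 4400 / 5506 = 0.799 = 79.9%

79.9 %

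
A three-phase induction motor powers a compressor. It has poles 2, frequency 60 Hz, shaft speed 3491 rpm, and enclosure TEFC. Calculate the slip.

3.0 %

n_s = 120f/p = 120×60/2 = 3600 rpm
s = (n_s − n)/n_s = (3600 − 3491)/3600 = 0.0303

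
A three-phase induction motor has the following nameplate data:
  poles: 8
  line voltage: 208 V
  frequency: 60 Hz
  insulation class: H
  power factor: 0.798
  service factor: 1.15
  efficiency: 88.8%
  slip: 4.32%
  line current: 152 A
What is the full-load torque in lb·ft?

317 lb·ft

P_in = √3·V·I·cosφ = 1.732 × 208 × 152 × 0.798 = 43698 W
P_out = η·P_in = 0.888 × 43698 = 38804 W
n_s = 120×60/8 = 900 rpm; n = 900×(1−0.0432) = 861 rpm
ω = 2π×861/60 = 90.16 rad/s
τ = P_out/ω = 38804/90.16 = 430.4 N·m
In lb·ft: 430.4/1.356 = 317 lb·ft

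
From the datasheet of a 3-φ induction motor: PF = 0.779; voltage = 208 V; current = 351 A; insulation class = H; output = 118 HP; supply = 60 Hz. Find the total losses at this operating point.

P_in = √3·V·I·cosφ = 1.732×208×351×0.779 = 98504 W
P_out = 118×746 = 88028 W
Losses = P_in − P_out = 98504 − 88028 = 10476 W

10500 W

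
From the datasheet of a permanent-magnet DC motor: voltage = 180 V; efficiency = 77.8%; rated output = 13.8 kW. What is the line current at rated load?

98.5 A

P_out = 13.8 kW = 13800 W
P_in = P_out / η = 13800 / 0.778 = 17738 W
I = P_in / V = 17738 / 180 = 98.5 A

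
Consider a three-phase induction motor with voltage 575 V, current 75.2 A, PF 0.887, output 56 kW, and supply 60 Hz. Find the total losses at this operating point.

P_in = √3·V·I·cosφ = 1.732×575×75.2×0.887 = 66429 W
P_out = 56000 W
Losses = P_in − P_out = 66429 − 56000 = 10429 W

10400 W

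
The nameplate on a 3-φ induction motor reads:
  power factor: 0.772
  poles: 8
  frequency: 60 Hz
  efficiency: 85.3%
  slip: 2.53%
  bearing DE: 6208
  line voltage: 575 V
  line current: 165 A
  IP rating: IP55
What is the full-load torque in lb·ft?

869 lb·ft

P_in = √3·V·I·cosφ = 1.732 × 575 × 165 × 0.772 = 126858 W
P_out = η·P_in = 0.853 × 126858 = 108210 W
n_s = 120×60/8 = 900 rpm; n = 900×(1−0.0253) = 877 rpm
ω = 2π×877/60 = 91.84 rad/s
τ = P_out/ω = 108210/91.84 = 1178 N·m
In lb·ft: 1178/1.356 = 869 lb·ft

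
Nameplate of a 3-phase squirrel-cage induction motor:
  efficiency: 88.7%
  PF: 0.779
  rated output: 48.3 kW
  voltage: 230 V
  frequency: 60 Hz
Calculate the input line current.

175 A

P_out = 48.3 kW = 48300 W
P_in = P_out / η = 48300 / 0.887 = 54453 W
I_L = P_in / (√3·V_L·cosφ) = 54453 / (1.732 × 230 × 0.779) = 175 A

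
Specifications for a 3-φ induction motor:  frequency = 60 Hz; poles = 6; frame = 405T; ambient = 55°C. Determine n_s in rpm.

1200 rpm

n_s = 120f/p = 120×60/6 = 1200 rpm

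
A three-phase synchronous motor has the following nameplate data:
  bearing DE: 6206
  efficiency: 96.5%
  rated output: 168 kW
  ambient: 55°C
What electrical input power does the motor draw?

P_out = 168000 W
P_in = P_out/η = 168000/0.965 = 174093 W = 174 kW

174 kW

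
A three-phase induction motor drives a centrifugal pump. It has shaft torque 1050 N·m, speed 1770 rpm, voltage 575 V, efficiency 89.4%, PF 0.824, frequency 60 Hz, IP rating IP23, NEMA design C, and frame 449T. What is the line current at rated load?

265 A

ω = 2π×1770/60 = 185.4 rad/s; P_out = τω = 1050 × 185.4 = 194670 W
P_in = P_out / η = 194670 / 0.894 = 217752 W
I_L = P_in / (√3·V_L·cosφ) = 217752 / (1.732 × 575 × 0.824) = 265 A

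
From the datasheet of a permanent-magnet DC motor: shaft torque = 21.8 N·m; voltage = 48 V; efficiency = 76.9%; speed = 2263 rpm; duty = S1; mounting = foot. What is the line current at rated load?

ω = 2π×2263/60 = 237 rad/s; P_out = τω = 21.8 × 237 = 5167 W
P_in = P_out / η = 5167 / 0.769 = 6719 W
I = P_in / V = 6719 / 48 = 140 A

140 A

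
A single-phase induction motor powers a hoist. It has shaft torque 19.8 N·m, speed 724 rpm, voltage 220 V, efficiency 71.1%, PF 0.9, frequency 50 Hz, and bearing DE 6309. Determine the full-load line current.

10.7 A

ω = 2π×724/60 = 75.82 rad/s; P_out = τω = 19.8 × 75.82 = 1501 W
P_in = P_out / η = 1501 / 0.711 = 2111 W
I = P_in / (V·cosφ) = 2111 / (220 × 0.9) = 10.7 A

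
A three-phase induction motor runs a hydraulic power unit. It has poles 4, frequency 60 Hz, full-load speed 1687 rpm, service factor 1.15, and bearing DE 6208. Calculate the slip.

n_s = 120f/p = 120×60/4 = 1800 rpm
s = (n_s − n)/n_s = (1800 − 1687)/1800 = 0.0628

6.3 %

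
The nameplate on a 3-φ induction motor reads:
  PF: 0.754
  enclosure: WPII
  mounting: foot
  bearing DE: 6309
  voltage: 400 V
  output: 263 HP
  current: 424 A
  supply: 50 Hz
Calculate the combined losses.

25300 W

P_in = √3·V·I·cosφ = 1.732×400×424×0.754 = 221485 W
P_out = 263×746 = 196198 W
Losses = P_in − P_out = 221485 − 196198 = 25287 W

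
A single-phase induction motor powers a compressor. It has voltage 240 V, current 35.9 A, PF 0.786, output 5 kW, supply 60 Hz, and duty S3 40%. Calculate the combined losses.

1770 W

P_in = V·I·cosφ = 240×35.9×0.786 = 6772 W
P_out = 5000 W
Losses = P_in − P_out = 6772 − 5000 = 1772 W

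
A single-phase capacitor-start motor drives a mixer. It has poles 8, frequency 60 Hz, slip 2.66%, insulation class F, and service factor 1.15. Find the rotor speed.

876 rpm

n_s = 120f/p = 120×60/8 = 900 rpm
n = n_s(1 − s) = 900 × (1 − 0.0266) = 876 rpm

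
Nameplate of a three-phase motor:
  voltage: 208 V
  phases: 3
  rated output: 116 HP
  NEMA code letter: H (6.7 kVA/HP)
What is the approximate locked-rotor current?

S_LR = 6.7 × 116 = 777.2 kVA
I_LR = S_LR/(√3·V_L) = 777200/(1.732×208) = 2160 A

2160 A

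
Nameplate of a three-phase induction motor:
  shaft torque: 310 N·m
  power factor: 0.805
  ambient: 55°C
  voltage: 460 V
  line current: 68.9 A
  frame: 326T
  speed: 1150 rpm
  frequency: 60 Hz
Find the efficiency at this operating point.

ω = 2π × 1150/60 = 120.4 rad/s; P_out = τω = 310 × 120.4 = 37324 W
P_in = √3·V_L·I_L·cosφ = 1.732 × 460 × 68.9 × 0.805 = 44190 W
η = P_out / P_in = 37324 / 44190 = 0.845 = 84.5%

84.5 %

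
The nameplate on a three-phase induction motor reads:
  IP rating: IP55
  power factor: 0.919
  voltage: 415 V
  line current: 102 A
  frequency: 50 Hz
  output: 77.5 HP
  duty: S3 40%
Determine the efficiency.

P_out = 77.5 × 746 = 57815 W
P_in = √3·V_L·I_L·cosφ = 1.732 × 415 × 102 × 0.919 = 67377 W
η = P_out / P_in = 57815 / 67377 = 0.858 = 85.8%

85.8 %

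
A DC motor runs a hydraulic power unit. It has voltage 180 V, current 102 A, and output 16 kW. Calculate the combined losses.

P_in = V·I = 180×102 = 18360 W
P_out = 16000 W
Losses = P_in − P_out = 18360 − 16000 = 2360 W

2360 W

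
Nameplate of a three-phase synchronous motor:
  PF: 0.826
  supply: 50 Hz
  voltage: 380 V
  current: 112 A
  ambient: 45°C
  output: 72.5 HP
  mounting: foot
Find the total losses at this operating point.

6800 W

P_in = √3·V·I·cosφ = 1.732×380×112×0.826 = 60888 W
P_out = 72.5×746 = 54085 W
Losses = P_in − P_out = 60888 − 54085 = 6803 W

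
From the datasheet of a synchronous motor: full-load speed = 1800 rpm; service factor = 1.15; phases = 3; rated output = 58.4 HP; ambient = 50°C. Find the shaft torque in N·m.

P_out = 58.4 × 746 = 43566 W
ω = 2π × 1800/60 = 188.5 rad/s
τ = P_out/ω = 43566/188.5 = 231 N·m

231 N·m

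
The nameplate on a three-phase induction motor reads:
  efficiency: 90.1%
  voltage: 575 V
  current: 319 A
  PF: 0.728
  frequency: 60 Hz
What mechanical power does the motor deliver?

208 kW

P_in = √3·V·I·cosφ = 1.732 × 575 × 319 × 0.728 = 231280 W
P_out = η·P_in = 0.901 × 231280 = 208383 W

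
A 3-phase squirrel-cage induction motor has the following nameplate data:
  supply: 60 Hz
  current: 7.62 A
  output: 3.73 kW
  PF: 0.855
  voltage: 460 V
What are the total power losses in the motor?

1460 W

P_in = √3·V·I·cosφ = 1.732×460×7.62×0.855 = 5191 W
P_out = 3730 W
Losses = P_in − P_out = 5191 − 3730 = 1461 W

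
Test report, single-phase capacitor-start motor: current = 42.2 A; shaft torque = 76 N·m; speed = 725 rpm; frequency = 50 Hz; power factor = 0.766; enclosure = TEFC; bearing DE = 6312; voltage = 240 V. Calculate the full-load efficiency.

74.4 %

ω = 2π × 725/60 = 75.92 rad/s; P_out = τω = 76 × 75.92 = 5770 W
P_in = V·I·cosφ = 240 × 42.2 × 0.766 = 7758 W
η = P_out / P_in = 5770 / 7758 = 0.744 = 74.4%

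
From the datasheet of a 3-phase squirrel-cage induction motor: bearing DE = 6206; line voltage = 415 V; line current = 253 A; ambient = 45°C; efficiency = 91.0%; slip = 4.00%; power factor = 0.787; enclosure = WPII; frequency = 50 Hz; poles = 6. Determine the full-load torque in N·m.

1300 N·m

P_in = √3·V·I·cosφ = 1.732 × 415 × 253 × 0.787 = 143117 W
P_out = η·P_in = 0.91 × 143117 = 130236 W
n_s = 120×50/6 = 1000 rpm; n = 1000×(1−0.04) = 960 rpm
ω = 2π×960/60 = 100.5 rad/s
τ = P_out/ω = 130236/100.5 = 1300 N·m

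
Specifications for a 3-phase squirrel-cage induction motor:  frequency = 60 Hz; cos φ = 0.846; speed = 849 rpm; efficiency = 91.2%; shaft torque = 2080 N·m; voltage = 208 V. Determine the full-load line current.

665 A

ω = 2π×849/60 = 88.91 rad/s; P_out = τω = 2080 × 88.91 = 184933 W
P_in = P_out / η = 184933 / 0.912 = 202777 W
I_L = P_in / (√3·V_L·cosφ) = 202777 / (1.732 × 208 × 0.846) = 665 A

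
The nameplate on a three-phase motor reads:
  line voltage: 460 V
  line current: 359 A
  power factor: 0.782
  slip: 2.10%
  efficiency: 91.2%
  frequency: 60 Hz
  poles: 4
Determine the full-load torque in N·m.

1110 N·m

P_in = √3·V·I·cosφ = 1.732 × 460 × 359 × 0.782 = 223670 W
P_out = η·P_in = 0.912 × 223670 = 203987 W
n_s = 120×60/4 = 1800 rpm; n = 1800×(1−0.021) = 1762 rpm
ω = 2π×1762/60 = 184.5 rad/s
τ = P_out/ω = 203987/184.5 = 1110 N·m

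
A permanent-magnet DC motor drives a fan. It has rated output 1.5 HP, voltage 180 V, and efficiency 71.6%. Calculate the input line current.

P_out = 1.5 × 746 = 1119 W
P_in = P_out / η = 1119 / 0.716 = 1563 W
I = P_in / V = 1563 / 180 = 8.68 A

8.68 A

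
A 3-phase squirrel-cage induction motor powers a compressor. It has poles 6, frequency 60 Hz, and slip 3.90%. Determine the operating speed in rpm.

1153 rpm

n_s = 120f/p = 120×60/6 = 1200 rpm
n = n_s(1 − s) = 1200 × (1 − 0.039) = 1153 rpm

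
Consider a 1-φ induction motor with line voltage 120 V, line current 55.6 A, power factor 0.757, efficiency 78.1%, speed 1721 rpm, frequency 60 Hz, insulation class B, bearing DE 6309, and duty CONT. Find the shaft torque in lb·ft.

P_in = V·I·cosφ = 120 × 55.6 × 0.757 = 5051 W
P_out = η·P_in = 0.781 × 5051 = 3945 W
n = 1721 rpm
ω = 2π×1721/60 = 180.2 rad/s
τ = P_out/ω = 3945/180.2 = 21.89 N·m
In lb·ft: 21.89/1.356 = 16.1 lb·ft

16.1 lb·ft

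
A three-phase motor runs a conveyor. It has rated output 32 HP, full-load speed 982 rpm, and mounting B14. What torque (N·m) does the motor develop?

P_out = 32 × 746 = 23872 W
ω = 2π × 982/60 = 102.8 rad/s
τ = P_out/ω = 23872/102.8 = 232 N·m

232 N·m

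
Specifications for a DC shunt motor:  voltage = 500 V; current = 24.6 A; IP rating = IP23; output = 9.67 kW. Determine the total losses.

2630 W

P_in = V·I = 500×24.6 = 12300 W
P_out = 9670 W
Losses = P_in − P_out = 12300 − 9670 = 2630 W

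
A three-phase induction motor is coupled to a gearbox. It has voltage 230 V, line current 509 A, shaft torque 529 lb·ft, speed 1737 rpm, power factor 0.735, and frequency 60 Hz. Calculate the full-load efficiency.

87.5 %

τ = 529 lb·ft × 1.356 = 717.3 N·m
ω = 2π × 1737/60 = 181.9 rad/s; P_out = τω = 717.3 × 181.9 = 130477 W
P_in = √3·V_L·I_L·cosφ = 1.732 × 230 × 509 × 0.735 = 149032 W
η = P_out / P_in = 130477 / 149032 = 0.875 = 87.5%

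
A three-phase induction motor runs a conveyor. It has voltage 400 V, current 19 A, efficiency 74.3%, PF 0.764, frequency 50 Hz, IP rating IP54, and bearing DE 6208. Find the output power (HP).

P_in = √3·V·I·cosφ = 1.732 × 400 × 19 × 0.764 = 10057 W
P_out = η·P_in = 0.743 × 10057 = 7472 W
= 7472/746 = 10 HP

10 HP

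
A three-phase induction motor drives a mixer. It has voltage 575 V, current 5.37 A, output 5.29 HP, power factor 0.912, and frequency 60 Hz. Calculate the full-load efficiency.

80.9 %

P_out = 5.29 × 746 = 3946 W
P_in = √3·V_L·I_L·cosφ = 1.732 × 575 × 5.37 × 0.912 = 4877 W
η = P_out / P_in = 3946 / 4877 = 0.809 = 80.9%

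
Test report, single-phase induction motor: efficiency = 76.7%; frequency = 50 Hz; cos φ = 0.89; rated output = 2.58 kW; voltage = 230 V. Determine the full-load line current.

P_out = 2.58 kW = 2580 W
P_in = P_out / η = 2580 / 0.767 = 3364 W
I = P_in / (V·cosφ) = 3364 / (230 × 0.89) = 16.4 A

16.4 A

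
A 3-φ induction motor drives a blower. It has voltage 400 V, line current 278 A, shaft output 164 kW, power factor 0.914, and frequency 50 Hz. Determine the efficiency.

93.2 %

P_out = 164 kW = 164000 W
P_in = √3·V_L·I_L·cosφ = 1.732 × 400 × 278 × 0.914 = 176035 W
η = P_out / P_in = 164000 / 176035 = 0.932 = 93.2%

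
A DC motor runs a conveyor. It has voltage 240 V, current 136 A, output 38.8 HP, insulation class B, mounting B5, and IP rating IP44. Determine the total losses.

P_in = V·I = 240×136 = 32640 W
P_out = 38.8×746 = 28945 W
Losses = P_in − P_out = 32640 − 28945 = 3695 W

3700 W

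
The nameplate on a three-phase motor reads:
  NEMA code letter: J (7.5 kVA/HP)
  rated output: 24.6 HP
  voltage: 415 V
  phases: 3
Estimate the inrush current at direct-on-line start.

S_LR = 7.5 × 24.6 = 184.5 kVA
I_LR = S_LR/(√3·V_L) = 184500/(1.732×415) = 257 A

257 A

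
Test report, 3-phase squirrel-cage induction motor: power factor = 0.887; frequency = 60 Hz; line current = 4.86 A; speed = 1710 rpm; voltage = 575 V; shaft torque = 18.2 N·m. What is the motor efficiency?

ω = 2π × 1710/60 = 179.1 rad/s; P_out = τω = 18.2 × 179.1 = 3260 W
P_in = √3·V_L·I_L·cosφ = 1.732 × 575 × 4.86 × 0.887 = 4293 W
η = P_out / P_in = 3260 / 4293 = 0.759 = 75.9%

75.9 %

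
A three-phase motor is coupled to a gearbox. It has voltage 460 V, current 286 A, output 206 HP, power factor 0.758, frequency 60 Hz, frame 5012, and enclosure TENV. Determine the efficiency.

P_out = 206 × 746 = 153676 W
P_in = √3·V_L·I_L·cosφ = 1.732 × 460 × 286 × 0.758 = 172719 W
η = P_out / P_in = 153676 / 172719 = 0.890 = 89.0%

89.0 %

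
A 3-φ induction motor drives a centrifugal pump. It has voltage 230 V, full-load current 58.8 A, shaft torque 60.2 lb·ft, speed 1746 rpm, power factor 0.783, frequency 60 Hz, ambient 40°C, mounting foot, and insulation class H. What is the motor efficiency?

81.4 %

τ = 60.2 lb·ft × 1.356 = 81.63 N·m
ω = 2π × 1746/60 = 182.8 rad/s; P_out = τω = 81.63 × 182.8 = 14922 W
P_in = √3·V_L·I_L·cosφ = 1.732 × 230 × 58.8 × 0.783 = 18341 W
η = P_out / P_in = 14922 / 18341 = 0.814 = 81.4%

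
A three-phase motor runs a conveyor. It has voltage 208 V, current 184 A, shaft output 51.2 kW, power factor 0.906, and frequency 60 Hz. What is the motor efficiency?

85.3 %

P_out = 51.2 kW = 51200 W
P_in = √3·V_L·I_L·cosφ = 1.732 × 208 × 184 × 0.906 = 60056 W
η = P_out / P_in = 51200 / 60056 = 0.853 = 85.3%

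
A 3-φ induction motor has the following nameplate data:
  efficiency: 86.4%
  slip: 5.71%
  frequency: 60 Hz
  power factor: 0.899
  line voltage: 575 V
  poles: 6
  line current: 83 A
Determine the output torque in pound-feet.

P_in = √3·V·I·cosφ = 1.732 × 575 × 83 × 0.899 = 74311 W
P_out = η·P_in = 0.864 × 74311 = 64205 W
n_s = 120×60/6 = 1200 rpm; n = 1200×(1−0.0571) = 1131 rpm
ω = 2π×1131/60 = 118.4 rad/s
τ = P_out/ω = 64205/118.4 = 542.3 N·m
In lb·ft: 542.3/1.356 = 400 lb·ft

400 lb·ft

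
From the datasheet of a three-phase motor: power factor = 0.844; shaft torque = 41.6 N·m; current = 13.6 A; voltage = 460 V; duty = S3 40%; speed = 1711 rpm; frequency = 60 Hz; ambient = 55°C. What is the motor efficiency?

ω = 2π × 1711/60 = 179.2 rad/s; P_out = τω = 41.6 × 179.2 = 7455 W
P_in = √3·V_L·I_L·cosφ = 1.732 × 460 × 13.6 × 0.844 = 9145 W
η = P_out / P_in = 7455 / 9145 = 0.815 = 81.5%

81.5 %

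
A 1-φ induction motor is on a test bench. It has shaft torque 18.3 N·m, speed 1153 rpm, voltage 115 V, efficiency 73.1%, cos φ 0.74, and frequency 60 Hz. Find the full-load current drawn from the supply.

35.5 A

ω = 2π×1153/60 = 120.7 rad/s; P_out = τω = 18.3 × 120.7 = 2209 W
P_in = P_out / η = 2209 / 0.731 = 3022 W
I = P_in / (V·cosφ) = 3022 / (115 × 0.74) = 35.5 A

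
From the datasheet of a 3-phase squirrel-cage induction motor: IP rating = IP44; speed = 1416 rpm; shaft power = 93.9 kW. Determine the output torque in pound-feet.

ω = 2π × 1416/60 = 148.3 rad/s
τ = P/ω = 93900/148.3 = 633.2 N·m
In lb·ft: 633.2/1.356 = 467 lb·ft

467 lb·ft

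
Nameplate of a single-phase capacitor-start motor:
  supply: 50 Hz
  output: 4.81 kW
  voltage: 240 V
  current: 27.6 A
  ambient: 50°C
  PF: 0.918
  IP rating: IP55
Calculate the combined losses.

1270 W

P_in = V·I·cosφ = 240×27.6×0.918 = 6081 W
P_out = 4810 W
Losses = P_in − P_out = 6081 − 4810 = 1271 W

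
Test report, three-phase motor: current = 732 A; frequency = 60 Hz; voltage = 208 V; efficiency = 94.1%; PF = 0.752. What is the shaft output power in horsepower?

P_in = √3·V·I·cosφ = 1.732 × 208 × 732 × 0.752 = 198308 W
P_out = η·P_in = 0.941 × 198308 = 186608 W
= 186608/746 = 250 HP

250 HP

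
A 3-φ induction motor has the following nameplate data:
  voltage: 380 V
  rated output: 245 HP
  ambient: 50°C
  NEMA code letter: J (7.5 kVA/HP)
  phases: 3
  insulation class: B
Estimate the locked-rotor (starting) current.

S_LR = 7.5 × 245 = 1837.5 kVA
I_LR = S_LR/(√3·V_L) = 1837500/(1.732×380) = 2790 A

2790 A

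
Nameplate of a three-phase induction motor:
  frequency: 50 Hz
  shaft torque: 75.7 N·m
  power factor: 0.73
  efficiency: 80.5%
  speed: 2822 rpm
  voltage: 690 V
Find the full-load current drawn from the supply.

31.9 A

ω = 2π×2822/60 = 295.5 rad/s; P_out = τω = 75.7 × 295.5 = 22369 W
P_in = P_out / η = 22369 / 0.805 = 27788 W
I_L = P_in / (√3·V_L·cosφ) = 27788 / (1.732 × 690 × 0.73) = 31.9 A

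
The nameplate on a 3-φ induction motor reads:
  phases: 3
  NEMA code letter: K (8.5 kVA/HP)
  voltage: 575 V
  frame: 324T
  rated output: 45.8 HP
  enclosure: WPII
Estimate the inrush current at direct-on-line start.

391 A

S_LR = 8.5 × 45.8 = 389.3 kVA
I_LR = S_LR/(√3·V_L) = 389300/(1.732×575) = 391 A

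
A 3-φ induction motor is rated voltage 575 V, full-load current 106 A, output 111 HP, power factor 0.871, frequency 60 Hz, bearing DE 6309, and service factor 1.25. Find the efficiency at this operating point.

90.1 %

P_out = 111 × 746 = 82806 W
P_in = √3·V_L·I_L·cosφ = 1.732 × 575 × 106 × 0.871 = 91947 W
η = P_out / P_in = 82806 / 91947 = 0.901 = 90.1%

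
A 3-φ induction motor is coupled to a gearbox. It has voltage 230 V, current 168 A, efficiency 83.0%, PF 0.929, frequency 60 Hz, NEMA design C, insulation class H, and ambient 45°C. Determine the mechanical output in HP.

P_in = √3·V·I·cosφ = 1.732 × 230 × 168 × 0.929 = 62173 W
P_out = η·P_in = 0.83 × 62173 = 51604 W
= 51604/746 = 69.2 HP

69.2 HP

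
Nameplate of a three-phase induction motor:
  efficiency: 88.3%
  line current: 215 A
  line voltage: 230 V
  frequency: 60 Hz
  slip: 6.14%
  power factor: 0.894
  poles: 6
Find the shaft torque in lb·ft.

423 lb·ft

P_in = √3·V·I·cosφ = 1.732 × 230 × 215 × 0.894 = 76569 W
P_out = η·P_in = 0.883 × 76569 = 67610 W
n_s = 120×60/6 = 1200 rpm; n = 1200×(1−0.0614) = 1126 rpm
ω = 2π×1126/60 = 117.9 rad/s
τ = P_out/ω = 67610/117.9 = 573.5 N·m
In lb·ft: 573.5/1.356 = 423 lb·ft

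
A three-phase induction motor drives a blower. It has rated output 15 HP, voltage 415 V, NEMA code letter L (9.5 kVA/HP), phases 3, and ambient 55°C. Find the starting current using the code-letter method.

S_LR = 9.5 × 15 = 142.5 kVA
I_LR = S_LR/(√3·V_L) = 142500/(1.732×415) = 198 A

198 A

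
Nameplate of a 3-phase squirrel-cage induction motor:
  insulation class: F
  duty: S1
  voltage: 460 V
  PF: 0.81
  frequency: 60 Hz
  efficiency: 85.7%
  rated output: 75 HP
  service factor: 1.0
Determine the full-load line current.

P_out = 75 × 746 = 55950 W
P_in = P_out / η = 55950 / 0.857 = 65286 W
I_L = P_in / (√3·V_L·cosφ) = 65286 / (1.732 × 460 × 0.81) = 101 A

101 A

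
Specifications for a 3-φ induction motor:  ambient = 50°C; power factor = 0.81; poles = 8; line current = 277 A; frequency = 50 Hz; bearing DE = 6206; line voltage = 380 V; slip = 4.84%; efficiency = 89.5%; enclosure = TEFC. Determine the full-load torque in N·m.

1770 N·m

P_in = √3·V·I·cosφ = 1.732 × 380 × 277 × 0.81 = 147671 W
P_out = η·P_in = 0.895 × 147671 = 132166 W
n_s = 120×50/8 = 750 rpm; n = 750×(1−0.0484) = 714 rpm
ω = 2π×714/60 = 74.77 rad/s
τ = P_out/ω = 132166/74.77 = 1770 N·m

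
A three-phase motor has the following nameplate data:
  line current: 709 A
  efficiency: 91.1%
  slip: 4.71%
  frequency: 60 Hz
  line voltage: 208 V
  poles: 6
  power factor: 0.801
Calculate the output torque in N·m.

P_in = √3·V·I·cosφ = 1.732 × 208 × 709 × 0.801 = 204593 W
P_out = η·P_in = 0.911 × 204593 = 186384 W
n_s = 120×60/6 = 1200 rpm; n = 1200×(1−0.0471) = 1143 rpm
ω = 2π×1143/60 = 119.7 rad/s
τ = P_out/ω = 186384/119.7 = 1560 N·m

1560 N·m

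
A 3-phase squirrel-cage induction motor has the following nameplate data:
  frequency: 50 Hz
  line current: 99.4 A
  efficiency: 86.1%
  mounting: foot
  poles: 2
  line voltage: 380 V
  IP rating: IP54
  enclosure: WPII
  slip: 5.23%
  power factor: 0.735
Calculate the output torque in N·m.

P_in = √3·V·I·cosφ = 1.732 × 380 × 99.4 × 0.735 = 48085 W
P_out = η·P_in = 0.861 × 48085 = 41401 W
n_s = 120×50/2 = 3000 rpm; n = 3000×(1−0.0523) = 2843 rpm
ω = 2π×2843/60 = 297.7 rad/s
τ = P_out/ω = 41401/297.7 = 139 N·m

139 N·m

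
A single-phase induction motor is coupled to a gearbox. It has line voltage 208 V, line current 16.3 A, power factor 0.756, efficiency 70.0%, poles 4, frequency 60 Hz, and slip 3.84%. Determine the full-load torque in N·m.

9.9 N·m

P_in = V·I·cosφ = 208 × 16.3 × 0.756 = 2563 W
P_out = η·P_in = 0.7 × 2563 = 1794 W
n_s = 120×60/4 = 1800 rpm; n = 1800×(1−0.0384) = 1731 rpm
ω = 2π×1731/60 = 181.3 rad/s
τ = P_out/ω = 1794/181.3 = 9.9 N·m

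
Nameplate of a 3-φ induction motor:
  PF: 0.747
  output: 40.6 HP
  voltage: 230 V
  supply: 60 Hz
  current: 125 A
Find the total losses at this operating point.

P_in = √3·V·I·cosφ = 1.732×230×125×0.747 = 37197 W
P_out = 40.6×746 = 30288 W
Losses = P_in − P_out = 37197 − 30288 = 6909 W

6910 W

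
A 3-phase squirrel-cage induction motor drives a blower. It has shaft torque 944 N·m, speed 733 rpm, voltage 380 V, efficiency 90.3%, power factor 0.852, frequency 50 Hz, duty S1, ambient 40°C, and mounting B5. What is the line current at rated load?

143 A

ω = 2π×733/60 = 76.76 rad/s; P_out = τω = 944 × 76.76 = 72461 W
P_in = P_out / η = 72461 / 0.903 = 80245 W
I_L = P_in / (√3·V_L·cosφ) = 80245 / (1.732 × 380 × 0.852) = 143 A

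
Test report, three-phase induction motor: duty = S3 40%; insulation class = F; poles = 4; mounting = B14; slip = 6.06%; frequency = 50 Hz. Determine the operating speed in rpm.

1409 rpm

n_s = 120f/p = 120×50/4 = 1500 rpm
n = n_s(1 − s) = 1500 × (1 − 0.0606) = 1409 rpm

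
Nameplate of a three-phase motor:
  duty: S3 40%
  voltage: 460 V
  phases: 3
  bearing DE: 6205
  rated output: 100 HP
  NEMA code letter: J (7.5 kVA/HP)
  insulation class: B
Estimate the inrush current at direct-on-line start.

941 A

S_LR = 7.5 × 100 = 750 kVA
I_LR = S_LR/(√3·V_L) = 750000/(1.732×460) = 941 A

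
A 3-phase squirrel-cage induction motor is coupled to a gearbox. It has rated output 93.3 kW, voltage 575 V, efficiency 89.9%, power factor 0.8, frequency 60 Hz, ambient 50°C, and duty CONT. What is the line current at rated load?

130 A

P_out = 93.3 kW = 93300 W
P_in = P_out / η = 93300 / 0.899 = 103782 W
I_L = P_in / (√3·V_L·cosφ) = 103782 / (1.732 × 575 × 0.8) = 130 A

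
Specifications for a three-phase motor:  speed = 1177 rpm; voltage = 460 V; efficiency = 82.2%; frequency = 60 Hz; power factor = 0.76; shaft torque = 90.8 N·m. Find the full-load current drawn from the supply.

22.5 A

ω = 2π×1177/60 = 123.3 rad/s; P_out = τω = 90.8 × 123.3 = 11196 W
P_in = P_out / η = 11196 / 0.822 = 13620 W
I_L = P_in / (√3·V_L·cosφ) = 13620 / (1.732 × 460 × 0.76) = 22.5 A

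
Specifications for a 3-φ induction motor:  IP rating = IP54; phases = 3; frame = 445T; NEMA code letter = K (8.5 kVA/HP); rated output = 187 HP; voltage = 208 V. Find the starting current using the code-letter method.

4410 A

S_LR = 8.5 × 187 = 1589.5 kVA
I_LR = S_LR/(√3·V_L) = 1589500/(1.732×208) = 4410 A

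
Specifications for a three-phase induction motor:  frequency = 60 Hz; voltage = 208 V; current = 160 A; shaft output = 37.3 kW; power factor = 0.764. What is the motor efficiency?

P_out = 37.3 kW = 37300 W
P_in = √3·V_L·I_L·cosφ = 1.732 × 208 × 160 × 0.764 = 44038 W
η = P_out / P_in = 37300 / 44038 = 0.847 = 84.7%

84.7 %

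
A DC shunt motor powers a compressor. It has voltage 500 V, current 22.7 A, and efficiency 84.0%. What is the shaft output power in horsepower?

12.8 HP

P_in = V·I = 500 × 22.7 = 11350 W
P_out = η·P_in = 0.84 × 11350 = 9534 W
= 9534/746 = 12.8 HP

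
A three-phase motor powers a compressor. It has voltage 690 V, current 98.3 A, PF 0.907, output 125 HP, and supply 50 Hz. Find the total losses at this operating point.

13300 W

P_in = √3·V·I·cosφ = 1.732×690×98.3×0.907 = 106551 W
P_out = 125×746 = 93250 W
Losses = P_in − P_out = 106551 − 93250 = 13301 W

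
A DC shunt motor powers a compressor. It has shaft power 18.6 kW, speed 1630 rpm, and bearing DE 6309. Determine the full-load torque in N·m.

109 N·m

ω = 2π × 1630/60 = 170.7 rad/s
τ = P/ω = 18600/170.7 = 109 N·m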